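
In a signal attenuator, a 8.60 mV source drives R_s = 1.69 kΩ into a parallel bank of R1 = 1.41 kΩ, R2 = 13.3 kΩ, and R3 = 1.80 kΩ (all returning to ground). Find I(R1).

I ≈ 1.87 µA

Parallel bank: R_p = 1/(1/1.41 + 1/13.3 + 1/1.80) = 0.7463 kΩ.
V_A by voltage divider: V_A = 8.60 × 0.7463/(1.69 + 0.7463) = 2.634 mV.
I(R1) = V_A / R1 = 2.634/1.41 = 1.868 µA.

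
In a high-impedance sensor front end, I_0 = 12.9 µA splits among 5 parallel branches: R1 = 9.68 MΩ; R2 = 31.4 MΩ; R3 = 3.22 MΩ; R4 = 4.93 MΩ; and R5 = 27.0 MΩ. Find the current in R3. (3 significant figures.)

I ≈ 5.84 µA

Total conductance ΣG = 1/9.68 + 1/31.4 + 1/3.22 + 1/4.93 + 1/27.0 = 0.6856 (units of 1/MΩ).
Current divider: I(R3) = I_0 · G_k/ΣG = 12.9 × (0.3106/0.6856) = 12.9 × 0.4530 = 5.843 µA.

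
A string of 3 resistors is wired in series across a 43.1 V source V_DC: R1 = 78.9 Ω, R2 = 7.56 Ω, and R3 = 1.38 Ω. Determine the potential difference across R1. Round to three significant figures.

Series total: ΣR = 78.9 + 7.56 + 1.38 = 87.84 Ω.
By the voltage-divider rule, V = 43.1 × 78.90/87.84 = 38.71 V.

V ≈ 38.7 V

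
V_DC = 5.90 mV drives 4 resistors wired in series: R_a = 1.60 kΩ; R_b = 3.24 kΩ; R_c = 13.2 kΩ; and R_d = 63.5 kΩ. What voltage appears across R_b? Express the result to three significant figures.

Series total: ΣR = 1.60 + 3.24 + 13.2 + 63.5 = 81.54 kΩ.
Voltage divider: V = V_DC · (3.240 / 81.54) = 5.90 × 0.03974 = 0.2344 mV.

V ≈ 0.234 mV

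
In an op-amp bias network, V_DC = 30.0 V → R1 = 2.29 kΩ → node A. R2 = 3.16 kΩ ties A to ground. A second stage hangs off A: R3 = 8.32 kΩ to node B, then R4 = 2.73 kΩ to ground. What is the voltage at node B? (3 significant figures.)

V_B ≈ 3.84 V

Looking into the second stage from A: R3 + R4 = 11.05 kΩ appears in parallel with R2.
R2 ‖ (R3+R4) = 2.457 kΩ.
First divider: V_A = V_DC · 2.457/(2.29 + 2.457) = 15.53 V.
Stage 2 is unloaded, so V_B = V_A · R4/(R3+R4) = 15.53 × 2.73/11.05 = 3.836 V.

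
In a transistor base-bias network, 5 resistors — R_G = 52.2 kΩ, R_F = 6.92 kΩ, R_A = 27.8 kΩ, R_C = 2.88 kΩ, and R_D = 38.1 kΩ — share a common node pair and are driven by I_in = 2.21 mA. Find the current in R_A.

Total conductance ΣG = 1/52.2 + 1/6.92 + 1/27.8 + 1/2.88 + 1/38.1 = 0.5731 (units of 1/kΩ).
Current divider: I(R_A) = I_in · G_k/ΣG = 2.21 × (0.03597/0.5731) = 2.21 × 0.06277 = 0.1387 mA.

I ≈ 0.139 mA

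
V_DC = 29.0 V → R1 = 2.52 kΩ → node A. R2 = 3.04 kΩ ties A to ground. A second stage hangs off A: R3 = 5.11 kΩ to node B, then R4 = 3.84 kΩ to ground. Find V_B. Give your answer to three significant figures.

V_B ≈ 5.90 V

Looking into the second stage from A: R3 + R4 = 8.950 kΩ appears in parallel with R2.
R2 ‖ (R3+R4) = 2.269 kΩ.
First divider: V_A = V_DC · 2.269/(2.52 + 2.269) = 13.74 V.
Then the unloaded second divider: V_B = V_A × R4/(R3+R4) = 13.74 × 0.4291 = 5.895 V.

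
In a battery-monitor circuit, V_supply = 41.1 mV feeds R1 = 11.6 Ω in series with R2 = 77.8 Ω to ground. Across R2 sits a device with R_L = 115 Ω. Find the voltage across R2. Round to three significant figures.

R2 ‖ R_L = (77.8 × 115)/(77.8 + 115) = 46.41 Ω.
Voltage divider with the loaded lower leg: V_out = 41.1 × 46.41/(11.6 + 46.41) = 41.1 × 0.8000 = 32.88 mV.
(Unloaded it would be 35.8 mV; the load pulls it down.)

V_out ≈ 32.9 mV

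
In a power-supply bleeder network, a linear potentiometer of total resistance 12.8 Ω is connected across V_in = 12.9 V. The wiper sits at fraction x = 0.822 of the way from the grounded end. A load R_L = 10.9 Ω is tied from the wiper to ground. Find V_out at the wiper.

Lower segment x·R_p = 10.52 Ω; upper segment (1−x)·R_p = 2.278 Ω.
Lower segment in parallel with the load: 10.52 ‖ 10.9 = 5.354 Ω.
Then V_out = V_in · 5.354/(2.278 + 5.354) = 9.049 V.

V_out ≈ 9.05 V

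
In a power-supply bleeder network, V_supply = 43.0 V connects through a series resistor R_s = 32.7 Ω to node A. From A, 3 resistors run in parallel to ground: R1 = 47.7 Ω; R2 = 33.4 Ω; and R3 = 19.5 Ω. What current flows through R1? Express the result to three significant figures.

Equivalent of the parallel group: R_p = 9.786 Ω.
V_A = 43.0 × 9.786/42.49 = 9.904 V.
Branch current I = V_A/R1 = 9.904/47.7 = 0.2076 A.
(Check via current divider: I_total = 1.012 A; share G_k/ΣG = 0.2052 → same result.)

I ≈ 0.208 A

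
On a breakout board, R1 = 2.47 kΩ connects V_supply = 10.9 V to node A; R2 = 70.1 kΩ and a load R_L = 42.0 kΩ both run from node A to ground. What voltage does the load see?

The load sits in parallel with R2, giving an effective lower resistance R2' = R2·R_L/(R2+R_L) = 26.26 kΩ.
Voltage divider with the loaded lower leg: V_out = 10.9 × 26.26/(2.47 + 26.26) = 10.9 × 0.9140 = 9.963 V.

V_out ≈ 9.96 V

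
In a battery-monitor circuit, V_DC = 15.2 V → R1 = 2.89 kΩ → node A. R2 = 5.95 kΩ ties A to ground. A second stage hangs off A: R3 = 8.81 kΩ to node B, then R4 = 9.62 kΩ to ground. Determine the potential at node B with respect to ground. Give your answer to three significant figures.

The second stage (R3 + R4 = 18.43 kΩ) loads node A in parallel with R2.
R2 ‖ (R3+R4) = 4.498 kΩ.
V_A = 15.2 × 4.498/(2.89 + 4.498) = 9.254 V.
Then the unloaded second divider: V_B = V_A × R4/(R3+R4) = 9.254 × 0.5220 = 4.830 V.

V_B ≈ 4.83 V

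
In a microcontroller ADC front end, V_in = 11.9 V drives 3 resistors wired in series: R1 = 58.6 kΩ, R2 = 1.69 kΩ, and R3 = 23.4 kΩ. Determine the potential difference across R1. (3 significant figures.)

Total series resistance ΣR = 58.6 + 1.69 + 23.4 = 83.69 kΩ.
V = V_in · R/ΣR = 11.9 × 0.7002 = 8.332 V.

V ≈ 8.33 V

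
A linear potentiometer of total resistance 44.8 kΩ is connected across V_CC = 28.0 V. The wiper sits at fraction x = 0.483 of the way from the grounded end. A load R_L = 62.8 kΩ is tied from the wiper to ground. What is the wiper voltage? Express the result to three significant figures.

Split the track: R_lower = x·R_p = 21.64 kΩ, R_upper = (1−x)·R_p = 23.16 kΩ.
Lower segment in parallel with the load: 21.64 ‖ 62.8 = 16.09 kΩ.
Loaded-divider output: V_out = 28.0 × 0.4100 = 11.48 V.

V_out ≈ 11.5 V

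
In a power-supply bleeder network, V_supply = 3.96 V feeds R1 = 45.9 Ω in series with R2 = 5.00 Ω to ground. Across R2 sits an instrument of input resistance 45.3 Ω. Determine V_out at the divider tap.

The load sits in parallel with R2, giving an effective lower resistance R2' = R2·R_L/(R2+R_L) = 4.503 Ω.
Now apply the divider: V_out = 3.96 × 0.08934 = 0.3538 V.

V_out ≈ 0.354 V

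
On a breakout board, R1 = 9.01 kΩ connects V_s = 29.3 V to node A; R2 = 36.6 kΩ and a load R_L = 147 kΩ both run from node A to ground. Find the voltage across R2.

R2 ‖ R_L = (36.6 × 147)/(36.6 + 147) = 29.30 kΩ.
Now apply the divider: V_out = 29.3 × 0.7648 = 22.41 V.

V_out ≈ 22.4 V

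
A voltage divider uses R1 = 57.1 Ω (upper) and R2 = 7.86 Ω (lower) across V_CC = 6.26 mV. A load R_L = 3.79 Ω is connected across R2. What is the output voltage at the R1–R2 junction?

R2 ‖ R_L = (7.86 × 3.79)/(7.86 + 3.79) = 2.557 Ω.
Then V_out = V_CC · R2'/(R1 + R2') = 6.26 × 2.557/59.66 = 0.2683 mV.

V_out ≈ 0.268 mV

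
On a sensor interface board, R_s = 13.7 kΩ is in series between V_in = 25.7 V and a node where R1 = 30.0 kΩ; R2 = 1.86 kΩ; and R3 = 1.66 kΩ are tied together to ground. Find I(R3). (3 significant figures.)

Combine the parallel branches: R_p = (1/30.0 + 1/1.86 + 1/1.66)⁻¹ = 0.8522 kΩ.
Node voltage V_A = V_in · R_p/(R_s + R_p) = 25.7 × 0.05856 = 1.505 V.
I(R3) = V_A / R3 = 1.505/1.66 = 0.9067 mA.
(Equivalently: I_total = 1.766 mA, then current-divider fraction G_k/ΣG = 0.5134.)

I ≈ 0.907 mA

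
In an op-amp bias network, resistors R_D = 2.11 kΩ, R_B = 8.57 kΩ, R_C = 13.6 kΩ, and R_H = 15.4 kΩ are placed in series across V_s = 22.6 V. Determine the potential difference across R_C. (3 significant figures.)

V ≈ 7.75 V

ΣR = 2.11 + 8.57 + 13.6 + 15.4 = 39.68 kΩ.
By the voltage-divider rule, V = 22.6 × 13.60/39.68 = 7.746 V.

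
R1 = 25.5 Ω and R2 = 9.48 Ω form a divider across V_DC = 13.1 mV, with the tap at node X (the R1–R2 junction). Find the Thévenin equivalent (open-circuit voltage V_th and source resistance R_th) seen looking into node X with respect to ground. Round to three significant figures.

With X open, the divider is unloaded: V_th = 13.1 × 9.48/34.98 = 3.550 mV.
Looking into X with the source shorted: R_th = R1·R2/(R1+R2) = 25.50 × 9.48/34.98 = 6.911 Ω.

V_th ≈ 3.55 mV, R_th ≈ 6.91 Ω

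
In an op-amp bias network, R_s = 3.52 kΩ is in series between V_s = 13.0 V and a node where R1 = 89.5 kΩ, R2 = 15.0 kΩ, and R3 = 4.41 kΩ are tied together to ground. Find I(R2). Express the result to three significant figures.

I ≈ 0.418 mA

Parallel bank: R_p = 1/(1/89.5 + 1/15.0 + 1/4.41) = 3.283 kΩ.
V_A = 13.0 × 3.283/6.803 = 6.274 V.
Branch current I = V_A/R2 = 6.274/15.0 = 0.4182 mA.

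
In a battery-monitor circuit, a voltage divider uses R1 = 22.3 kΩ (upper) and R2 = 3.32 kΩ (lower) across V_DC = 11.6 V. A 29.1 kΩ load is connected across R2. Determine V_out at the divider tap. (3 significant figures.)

R2 ‖ R_L = (3.32 × 29.1)/(3.32 + 29.1) = 2.980 kΩ.
Now apply the divider: V_out = 11.6 × 0.1179 = 1.367 V.

V_out ≈ 1.37 V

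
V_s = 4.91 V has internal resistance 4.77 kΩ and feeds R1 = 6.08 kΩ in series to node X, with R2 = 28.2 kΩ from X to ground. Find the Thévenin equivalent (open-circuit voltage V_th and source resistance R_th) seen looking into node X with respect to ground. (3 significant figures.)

V_th ≈ 3.55 V, R_th ≈ 7.84 kΩ

R1' = 4.77 + 6.08 = 10.85 kΩ (source resistance + R1).
Open-circuit (no load on X): V_th = V_s · R2/(R1' + R2) = 4.91 × 28.2/(10.85 + 28.2) = 3.546 V.
Zeroing V_s shorts the top of R1' to ground, so R_th = R1' ‖ R2 = 7.835 kΩ.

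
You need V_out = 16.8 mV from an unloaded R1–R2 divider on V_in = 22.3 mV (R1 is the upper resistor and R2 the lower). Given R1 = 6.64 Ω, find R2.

Required fraction k = V_out/V_in = 0.7534.
R2 = R1 · 0.7534/(1 − 0.7534) = 20.28 Ω.

R2 ≈ 20.3 Ω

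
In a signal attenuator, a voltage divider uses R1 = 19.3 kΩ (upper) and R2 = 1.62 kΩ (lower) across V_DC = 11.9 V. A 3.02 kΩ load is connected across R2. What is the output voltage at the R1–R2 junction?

V_out ≈ 0.616 V

The load sits in parallel with R2, giving an effective lower resistance R2' = R2·R_L/(R2+R_L) = 1.054 kΩ.
Voltage divider with the loaded lower leg: V_out = 11.9 × 1.054/(19.3 + 1.054) = 11.9 × 0.05180 = 0.6164 V.
(Unloaded it would be 0.922 V; the load pulls it down.)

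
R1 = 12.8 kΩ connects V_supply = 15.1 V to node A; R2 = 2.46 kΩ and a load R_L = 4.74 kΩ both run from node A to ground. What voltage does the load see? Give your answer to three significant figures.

First combine the lower leg with the load: R2 ‖ R_L = 1.620 kΩ.
Now apply the divider: V_out = 15.1 × 0.1123 = 1.696 V.

V_out ≈ 1.70 V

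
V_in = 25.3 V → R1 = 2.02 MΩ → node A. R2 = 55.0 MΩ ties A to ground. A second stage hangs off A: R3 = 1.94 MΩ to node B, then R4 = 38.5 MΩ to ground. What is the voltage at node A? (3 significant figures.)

V_A ≈ 23.3 V

Looking into the second stage from A: R3 + R4 = 40.44 MΩ appears in parallel with R2.
Effective lower resistance at A: R2 ‖ 40.44 = 23.30 MΩ.
So V_A = 25.3 × 0.9202 = 23.28 V.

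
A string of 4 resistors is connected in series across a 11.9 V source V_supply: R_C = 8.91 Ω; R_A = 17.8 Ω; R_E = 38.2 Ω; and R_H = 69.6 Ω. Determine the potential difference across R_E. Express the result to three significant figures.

V ≈ 3.38 V

Total series resistance ΣR = 8.91 + 17.8 + 38.2 + 69.6 = 134.5 Ω.
Voltage divider: V = V_supply · (38.20 / 134.5) = 11.9 × 0.2840 = 3.380 V.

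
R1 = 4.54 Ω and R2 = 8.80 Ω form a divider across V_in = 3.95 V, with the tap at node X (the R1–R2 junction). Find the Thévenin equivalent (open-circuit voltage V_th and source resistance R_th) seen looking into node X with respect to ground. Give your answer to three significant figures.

Open-circuit (no load on X): V_th = V_in · R2/(R1 + R2) = 3.95 × 8.80/(4.540 + 8.80) = 2.606 V.
Zeroing V_in shorts the top of R1 to ground, so R_th = R1 ‖ R2 = 2.995 Ω.

V_th ≈ 2.61 V, R_th ≈ 2.99 Ω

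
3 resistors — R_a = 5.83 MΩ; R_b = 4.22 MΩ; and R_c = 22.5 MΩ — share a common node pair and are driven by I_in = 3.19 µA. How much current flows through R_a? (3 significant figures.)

I ≈ 1.21 µA

ΣG = 1/5.83 + 1/4.22 + 1/22.5 = 0.4529.
By the current-divider rule, I = I_in · G_k/ΣG = 3.19 × 0.3787 = 1.208 µA.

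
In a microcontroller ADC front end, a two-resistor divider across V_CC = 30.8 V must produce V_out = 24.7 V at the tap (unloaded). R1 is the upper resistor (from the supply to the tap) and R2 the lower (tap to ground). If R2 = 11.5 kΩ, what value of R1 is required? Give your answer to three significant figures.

V_out/V_CC = R2/(R1+R2) = 0.8019.
R1 = R2·(1/k − 1) = 11.5 × 0.2470 = 2.840 kΩ.

R1 ≈ 2.84 kΩ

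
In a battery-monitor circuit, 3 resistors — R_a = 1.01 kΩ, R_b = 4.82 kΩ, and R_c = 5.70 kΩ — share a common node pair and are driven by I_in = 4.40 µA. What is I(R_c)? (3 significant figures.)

Conductances: ΣG = 1/1.01 + 1/4.82 + 1/5.70 = 1.373 (1/kΩ).
R_c takes the fraction G_k/ΣG = 0.1754/1.373 = 0.1278, so I = 4.40 × 0.1278 = 0.5622 µA.

I ≈ 0.562 µA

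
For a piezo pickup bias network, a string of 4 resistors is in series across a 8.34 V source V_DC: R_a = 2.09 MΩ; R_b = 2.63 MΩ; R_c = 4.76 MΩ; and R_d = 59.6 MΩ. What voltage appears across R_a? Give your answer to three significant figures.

V ≈ 0.252 V

Total series resistance ΣR = 2.09 + 2.63 + 4.76 + 59.6 = 69.08 MΩ.
V = V_DC · R/ΣR = 8.34 × 0.03025 = 0.2523 V.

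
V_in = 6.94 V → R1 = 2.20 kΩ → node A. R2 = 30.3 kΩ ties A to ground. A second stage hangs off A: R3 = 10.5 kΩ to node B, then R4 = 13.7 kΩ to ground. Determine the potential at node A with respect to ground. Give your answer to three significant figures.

The second stage (R3 + R4 = 24.20 kΩ) loads node A in parallel with R2.
R2 ‖ (R3+R4) = 13.45 kΩ.
First divider: V_A = V_in · 13.45/(2.20 + 13.45) = 5.965 V.

V_A ≈ 5.96 V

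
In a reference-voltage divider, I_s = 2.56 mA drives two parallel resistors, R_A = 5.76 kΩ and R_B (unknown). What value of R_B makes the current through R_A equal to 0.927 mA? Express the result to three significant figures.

R_B ≈ 3.27 kΩ

Two-branch current divider: I_A = I_s · R_B/(R_A + R_B).
0.927/2.56 = R_B/(R_A + R_B) → R_B = R_A · (0.3621)/(1 − 0.3621) = 5.76 × 0.5677 = 3.270 kΩ.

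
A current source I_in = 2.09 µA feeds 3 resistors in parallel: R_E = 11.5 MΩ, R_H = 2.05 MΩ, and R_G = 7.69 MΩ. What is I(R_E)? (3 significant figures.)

I ≈ 0.258 µA

ΣG = 1/11.5 + 1/2.05 + 1/7.69 = 0.7048.
Current divider: I(R_E) = I_in · G_k/ΣG = 2.09 × (0.08696/0.7048) = 2.09 × 0.1234 = 0.2579 µA.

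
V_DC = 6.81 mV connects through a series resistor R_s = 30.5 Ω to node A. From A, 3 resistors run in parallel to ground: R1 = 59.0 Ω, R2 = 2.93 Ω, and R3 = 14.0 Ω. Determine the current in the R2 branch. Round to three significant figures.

I ≈ 0.165 mA

Equivalent of the parallel group: R_p = 2.327 Ω.
V_A = 6.81 × 2.327/32.83 = 0.4828 mV.
I(R2) = V_A / R2 = 0.4828/2.93 = 0.1648 mA.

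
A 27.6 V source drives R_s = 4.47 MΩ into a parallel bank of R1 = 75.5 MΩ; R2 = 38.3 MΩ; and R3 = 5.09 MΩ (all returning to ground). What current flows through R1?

Equivalent of the parallel group: R_p = 4.241 MΩ.
Node voltage V_A = V_DC · R_p/(R_s + R_p) = 27.6 × 0.4868 = 13.44 V.
Branch current I = V_A/R1 = 13.44/75.5 = 0.1780 µA.

I ≈ 0.178 µA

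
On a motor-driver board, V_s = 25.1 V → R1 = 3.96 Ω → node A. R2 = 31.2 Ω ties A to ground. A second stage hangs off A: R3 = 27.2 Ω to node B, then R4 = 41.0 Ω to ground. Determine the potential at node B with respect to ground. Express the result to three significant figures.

V_B ≈ 12.7 V

Looking into the second stage from A: R3 + R4 = 68.20 Ω appears in parallel with R2.
R2 ‖ (R3+R4) = 21.41 Ω.
V_A = 25.1 × 21.41/(3.96 + 21.41) = 21.18 V.
Stage 2 is unloaded, so V_B = V_A · R4/(R3+R4) = 21.18 × 41.0/68.20 = 12.73 V.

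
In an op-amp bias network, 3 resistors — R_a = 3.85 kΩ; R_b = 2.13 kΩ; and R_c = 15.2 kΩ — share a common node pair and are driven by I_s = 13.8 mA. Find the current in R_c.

I ≈ 1.14 mA

Conductances: ΣG = 1/3.85 + 1/2.13 + 1/15.2 = 0.7950 (1/kΩ).
R_c takes the fraction G_k/ΣG = 0.06579/0.7950 = 0.08275, so I = 13.8 × 0.08275 = 1.142 mA.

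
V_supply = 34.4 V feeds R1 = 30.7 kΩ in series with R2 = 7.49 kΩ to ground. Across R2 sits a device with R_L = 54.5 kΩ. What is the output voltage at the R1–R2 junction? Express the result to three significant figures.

V_out ≈ 6.08 V

The load sits in parallel with R2, giving an effective lower resistance R2' = R2·R_L/(R2+R_L) = 6.585 kΩ.
Then V_out = V_supply · R2'/(R1 + R2') = 34.4 × 6.585/37.29 = 6.075 V.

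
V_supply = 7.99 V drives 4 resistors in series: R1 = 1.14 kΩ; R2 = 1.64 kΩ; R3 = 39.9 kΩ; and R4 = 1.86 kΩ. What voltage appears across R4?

Series total: ΣR = 1.14 + 1.64 + 39.9 + 1.86 = 44.54 kΩ.
V = V_supply · R/ΣR = 7.99 × 0.04176 = 0.3337 V.

V ≈ 0.334 V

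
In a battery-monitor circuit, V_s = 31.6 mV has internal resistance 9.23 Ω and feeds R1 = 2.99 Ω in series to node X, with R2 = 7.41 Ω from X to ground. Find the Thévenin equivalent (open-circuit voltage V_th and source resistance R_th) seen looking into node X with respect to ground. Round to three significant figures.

V_th ≈ 11.9 mV, R_th ≈ 4.61 Ω

R1' = 9.23 + 2.99 = 12.22 Ω (source resistance + R1).
With X open, the divider is unloaded: V_th = 31.6 × 7.41/19.63 = 11.93 mV.
Zeroing V_s shorts the top of R1' to ground, so R_th = R1' ‖ R2 = 4.613 Ω.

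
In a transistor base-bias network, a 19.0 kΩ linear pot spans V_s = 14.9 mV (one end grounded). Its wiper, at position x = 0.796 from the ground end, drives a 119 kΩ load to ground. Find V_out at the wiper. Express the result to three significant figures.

V_out ≈ 11.6 mV

The pot divides into 3.876 kΩ above the wiper and 15.12 kΩ below.
(x·R_p) ‖ R_L = 13.42 kΩ.
Then V_out = V_s · 13.42/(3.876 + 13.42) = 11.56 mV.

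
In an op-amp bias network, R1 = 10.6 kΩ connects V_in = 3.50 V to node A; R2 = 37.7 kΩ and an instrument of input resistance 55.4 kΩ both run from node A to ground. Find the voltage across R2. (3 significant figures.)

V_out ≈ 2.38 V

R2 ‖ R_L = (37.7 × 55.4)/(37.7 + 55.4) = 22.43 kΩ.
Then V_out = V_in · R2'/(R1 + R2') = 3.50 × 22.43/33.03 = 2.377 V.
(Unloaded it would be 2.73 V; the load pulls it down.)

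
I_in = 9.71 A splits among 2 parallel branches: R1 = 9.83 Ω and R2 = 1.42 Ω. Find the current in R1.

I ≈ 1.23 A

Two-branch current divider: I_k = I_in · R_other/(R_1 + R_2).
I(R1) = 9.71 × 1.42/(9.83 + 1.42) = 9.71 × 0.1262 = 1.226 A.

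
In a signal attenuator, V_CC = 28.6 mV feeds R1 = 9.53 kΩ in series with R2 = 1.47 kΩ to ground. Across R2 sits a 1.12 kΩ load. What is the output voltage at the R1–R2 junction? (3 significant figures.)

The load sits in parallel with R2, giving an effective lower resistance R2' = R2·R_L/(R2+R_L) = 0.6357 kΩ.
Voltage divider with the loaded lower leg: V_out = 28.6 × 0.6357/(9.53 + 0.6357) = 28.6 × 0.06253 = 1.788 mV.

V_out ≈ 1.79 mV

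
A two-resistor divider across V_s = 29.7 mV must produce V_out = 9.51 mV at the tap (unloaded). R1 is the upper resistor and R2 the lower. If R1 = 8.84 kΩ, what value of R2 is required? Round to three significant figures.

Required fraction k = V_out/V_s = 0.3202.
So R2 = R1 · V_out/(V_s − V_out) = 8.84 × 9.51/(29.7 − 9.51) = 8.84 × 0.4710 = 4.164 kΩ.

R2 ≈ 4.16 kΩ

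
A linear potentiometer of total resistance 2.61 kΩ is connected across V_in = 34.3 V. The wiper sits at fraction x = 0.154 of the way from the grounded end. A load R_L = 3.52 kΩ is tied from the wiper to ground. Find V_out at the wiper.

V_out ≈ 4.82 V

Lower segment x·R_p = 0.4019 kΩ; upper segment (1−x)·R_p = 2.208 kΩ.
(x·R_p) ‖ R_L = 0.3607 kΩ.
V_out = 34.3 × 0.3607/(2.208 + 0.3607) = 4.817 V.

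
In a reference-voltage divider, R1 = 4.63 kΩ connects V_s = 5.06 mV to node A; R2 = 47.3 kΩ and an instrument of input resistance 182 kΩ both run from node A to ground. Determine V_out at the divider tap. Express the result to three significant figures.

V_out ≈ 4.50 mV

The load sits in parallel with R2, giving an effective lower resistance R2' = R2·R_L/(R2+R_L) = 37.54 kΩ.
Then V_out = V_s · R2'/(R1 + R2') = 5.06 × 37.54/42.17 = 4.504 mV.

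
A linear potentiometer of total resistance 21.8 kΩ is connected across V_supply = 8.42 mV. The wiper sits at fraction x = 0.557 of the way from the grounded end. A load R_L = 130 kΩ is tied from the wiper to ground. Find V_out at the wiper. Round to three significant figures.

Split the track: R_lower = x·R_p = 12.14 kΩ, R_upper = (1−x)·R_p = 9.657 kΩ.
(x·R_p) ‖ R_L = 11.11 kΩ.
V_out = 8.42 × 11.11/(9.657 + 11.11) = 4.504 mV.
(Unloaded: V_out = x·V_supply = 4.69 mV.)

V_out ≈ 4.50 mV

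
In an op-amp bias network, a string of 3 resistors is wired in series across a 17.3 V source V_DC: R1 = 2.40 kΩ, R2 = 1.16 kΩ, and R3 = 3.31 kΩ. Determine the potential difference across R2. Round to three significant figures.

V ≈ 2.92 V

Series total: ΣR = 2.40 + 1.16 + 3.31 = 6.870 kΩ.
Voltage divider: V = V_DC · (1.160 / 6.870) = 17.3 × 0.1689 = 2.921 V.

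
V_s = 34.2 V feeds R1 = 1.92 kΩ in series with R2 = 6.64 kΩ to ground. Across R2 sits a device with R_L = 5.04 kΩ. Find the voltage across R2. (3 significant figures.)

V_out ≈ 20.5 V

R2 ‖ R_L = (6.64 × 5.04)/(6.64 + 5.04) = 2.865 kΩ.
Then V_out = V_s · R2'/(R1 + R2') = 34.2 × 2.865/4.785 = 20.48 V.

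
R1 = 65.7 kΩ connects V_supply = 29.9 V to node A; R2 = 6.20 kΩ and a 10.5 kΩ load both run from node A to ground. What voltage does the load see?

First combine the lower leg with the load: R2 ‖ R_L = 3.898 kΩ.
Voltage divider with the loaded lower leg: V_out = 29.9 × 3.898/(65.7 + 3.898) = 29.9 × 0.05601 = 1.675 V.
(Unloaded it would be 2.58 V; the load pulls it down.)

V_out ≈ 1.67 V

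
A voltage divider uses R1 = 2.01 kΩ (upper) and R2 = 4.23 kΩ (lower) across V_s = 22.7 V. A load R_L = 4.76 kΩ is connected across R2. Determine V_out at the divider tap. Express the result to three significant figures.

V_out ≈ 12.0 V

R2 ‖ R_L = (4.23 × 4.76)/(4.23 + 4.76) = 2.240 kΩ.
Then V_out = V_s · R2'/(R1 + R2') = 22.7 × 2.240/4.250 = 11.96 V.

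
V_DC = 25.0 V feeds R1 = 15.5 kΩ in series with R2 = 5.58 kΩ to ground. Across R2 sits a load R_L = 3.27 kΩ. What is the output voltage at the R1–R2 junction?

The load sits in parallel with R2, giving an effective lower resistance R2' = R2·R_L/(R2+R_L) = 2.062 kΩ.
Then V_out = V_DC · R2'/(R1 + R2') = 25.0 × 2.062/17.56 = 2.935 V.

V_out ≈ 2.94 V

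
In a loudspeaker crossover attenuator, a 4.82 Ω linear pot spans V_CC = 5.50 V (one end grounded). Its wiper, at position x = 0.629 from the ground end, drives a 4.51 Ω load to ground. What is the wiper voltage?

V_out ≈ 2.77 V

The pot divides into 1.788 Ω above the wiper and 3.032 Ω below.
(x·R_p) ‖ R_L = 1.813 Ω.
Loaded-divider output: V_out = 5.50 × 0.5034 = 2.769 V.
(Unloaded: V_out = x·V_CC = 3.46 V.)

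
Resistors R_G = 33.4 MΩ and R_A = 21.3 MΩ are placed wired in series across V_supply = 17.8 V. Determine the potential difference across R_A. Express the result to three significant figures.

Series total: ΣR = 33.4 + 21.3 = 54.70 MΩ.
By the voltage-divider rule, V = 17.8 × 21.30/54.70 = 6.931 V.

V ≈ 6.93 V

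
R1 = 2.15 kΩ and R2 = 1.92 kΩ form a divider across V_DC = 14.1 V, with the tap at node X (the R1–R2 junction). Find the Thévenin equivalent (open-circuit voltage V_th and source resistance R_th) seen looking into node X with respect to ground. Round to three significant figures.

V_th ≈ 6.65 V, R_th ≈ 1.01 kΩ

With X open, the divider is unloaded: V_th = 14.1 × 1.92/4.070 = 6.652 V.
Looking into X with the source shorted: R_th = R1·R2/(R1+R2) = 2.150 × 1.92/4.070 = 1.014 kΩ.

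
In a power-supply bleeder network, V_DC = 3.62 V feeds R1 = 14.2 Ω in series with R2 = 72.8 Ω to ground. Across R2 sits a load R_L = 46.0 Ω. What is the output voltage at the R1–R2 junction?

V_out ≈ 2.41 V

R2 ‖ R_L = (72.8 × 46.0)/(72.8 + 46.0) = 28.19 Ω.
Then V_out = V_DC · R2'/(R1 + R2') = 3.62 × 28.19/42.39 = 2.407 V.
(Unloaded it would be 3.03 V; the load pulls it down.)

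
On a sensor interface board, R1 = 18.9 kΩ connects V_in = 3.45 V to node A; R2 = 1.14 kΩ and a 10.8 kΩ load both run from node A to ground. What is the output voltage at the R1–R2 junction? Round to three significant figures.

V_out ≈ 0.178 V

R2 ‖ R_L = (1.14 × 10.8)/(1.14 + 10.8) = 1.031 kΩ.
Now apply the divider: V_out = 3.45 × 0.05174 = 0.1785 V.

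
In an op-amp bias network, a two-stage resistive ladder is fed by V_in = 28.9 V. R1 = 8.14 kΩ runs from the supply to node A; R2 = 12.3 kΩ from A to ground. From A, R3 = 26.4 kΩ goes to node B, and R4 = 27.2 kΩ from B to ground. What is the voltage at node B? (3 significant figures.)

V_B ≈ 8.09 V

Node A sees R2 in parallel with the series input of stage 2, R3 + R4 = 53.60 kΩ.
R2 ‖ (R3+R4) = 10.00 kΩ.
So V_A = 28.9 × 0.5514 = 15.93 V.
V_B = V_A × 0.5075 = 8.086 V.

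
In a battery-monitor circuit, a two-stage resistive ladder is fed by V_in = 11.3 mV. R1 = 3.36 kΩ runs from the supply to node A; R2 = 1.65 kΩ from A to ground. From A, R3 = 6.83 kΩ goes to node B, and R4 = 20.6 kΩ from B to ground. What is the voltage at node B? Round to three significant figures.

V_B ≈ 2.69 mV

The second stage (R3 + R4 = 27.43 kΩ) loads node A in parallel with R2.
R2 ‖ (R3+R4) = 1.556 kΩ.
V_A = 11.3 × 1.556/(3.36 + 1.556) = 3.577 mV.
Then the unloaded second divider: V_B = V_A × R4/(R3+R4) = 3.577 × 0.7510 = 2.687 mV.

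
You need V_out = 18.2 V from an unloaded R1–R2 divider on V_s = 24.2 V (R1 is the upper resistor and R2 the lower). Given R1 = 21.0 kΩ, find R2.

R2 ≈ 63.7 kΩ

The divider ratio is R2/(R1+R2) = 18.2/24.2 = 0.7521.
Rearranging, R2 = R1·k/(1−k) = 21.0 × 3.033 = 63.70 kΩ.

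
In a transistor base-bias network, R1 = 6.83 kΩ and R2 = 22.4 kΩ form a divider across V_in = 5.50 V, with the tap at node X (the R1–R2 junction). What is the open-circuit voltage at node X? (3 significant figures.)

V_th is the unloaded tap voltage: V_in · R2/(R1+R2) = 5.50 × 0.7663 = 4.215 V.

V_th ≈ 4.21 V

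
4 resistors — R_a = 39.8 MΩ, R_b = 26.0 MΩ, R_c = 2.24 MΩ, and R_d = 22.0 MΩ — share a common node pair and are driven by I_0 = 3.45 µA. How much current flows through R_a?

ΣG = 1/39.8 + 1/26.0 + 1/2.24 + 1/22.0 = 0.5555.
By the current-divider rule, I = I_0 · G_k/ΣG = 3.45 × 0.04523 = 0.1561 µA.

I ≈ 0.156 µA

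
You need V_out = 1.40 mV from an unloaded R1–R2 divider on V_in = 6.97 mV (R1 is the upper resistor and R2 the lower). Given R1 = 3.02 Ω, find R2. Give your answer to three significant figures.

Required fraction k = V_out/V_in = 0.2009.
R2 = R1 · 0.2009/(1 − 0.2009) = 0.7591 Ω.

R2 ≈ 0.759 Ω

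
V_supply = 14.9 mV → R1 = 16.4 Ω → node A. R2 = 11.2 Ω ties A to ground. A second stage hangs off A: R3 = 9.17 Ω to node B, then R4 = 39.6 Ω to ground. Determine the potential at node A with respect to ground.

Looking into the second stage from A: R3 + R4 = 48.77 Ω appears in parallel with R2.
Effective lower resistance at A: R2 ‖ 48.77 = 9.108 Ω.
First divider: V_A = V_supply · 9.108/(16.4 + 9.108) = 5.320 mV.

V_A ≈ 5.32 mV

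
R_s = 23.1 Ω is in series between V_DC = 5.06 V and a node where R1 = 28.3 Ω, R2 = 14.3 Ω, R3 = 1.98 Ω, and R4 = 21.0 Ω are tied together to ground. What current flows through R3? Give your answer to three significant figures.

I ≈ 0.158 A

Parallel bank: R_p = 1/(1/28.3 + 1/14.3 + 1/1.98 + 1/21.0) = 1.520 Ω.
V_A by voltage divider: V_A = 5.06 × 1.520/(23.1 + 1.520) = 0.3124 V.
I(R3) = V_A / R3 = 0.3124/1.98 = 0.1578 A.
(Check via current divider: I_total = 0.2055 A; share G_k/ΣG = 0.7676 → same result.)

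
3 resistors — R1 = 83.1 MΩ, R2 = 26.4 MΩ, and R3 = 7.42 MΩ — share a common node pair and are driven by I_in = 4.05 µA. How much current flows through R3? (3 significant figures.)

Conductances: ΣG = 1/83.1 + 1/26.4 + 1/7.42 = 0.1847 (1/MΩ).
R3 takes the fraction G_k/ΣG = 0.1348/0.1847 = 0.7297, so I = 4.05 × 0.7297 = 2.955 µA.

I ≈ 2.96 µA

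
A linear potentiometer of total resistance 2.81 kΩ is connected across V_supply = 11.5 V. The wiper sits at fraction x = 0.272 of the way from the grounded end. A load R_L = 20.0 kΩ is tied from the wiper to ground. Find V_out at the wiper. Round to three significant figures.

The pot divides into 2.046 kΩ above the wiper and 0.7643 kΩ below.
R_L loads the lower segment: effective lower R = 0.7362 kΩ.
Loaded-divider output: V_out = 11.5 × 0.2646 = 3.043 V.

V_out ≈ 3.04 V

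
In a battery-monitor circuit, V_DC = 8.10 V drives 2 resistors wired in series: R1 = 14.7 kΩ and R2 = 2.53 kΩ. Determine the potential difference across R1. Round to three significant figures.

ΣR = 14.7 + 2.53 = 17.23 kΩ.
Voltage divider: V = V_DC · (14.70 / 17.23) = 8.10 × 0.8532 = 6.911 V.

V ≈ 6.91 V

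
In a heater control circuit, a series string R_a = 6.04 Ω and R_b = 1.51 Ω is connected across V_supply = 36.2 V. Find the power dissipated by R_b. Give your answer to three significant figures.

P ≈ 34.7 W

Series current I = V_supply/ΣR = 36.2/7.550 = 4.795 A.
P = I²R = 22.99 × 1.51 = 34.71 W.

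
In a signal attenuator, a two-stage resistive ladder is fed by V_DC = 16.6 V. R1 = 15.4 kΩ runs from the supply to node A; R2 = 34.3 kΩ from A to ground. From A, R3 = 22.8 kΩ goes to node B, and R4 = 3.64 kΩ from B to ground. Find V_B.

Node A sees R2 in parallel with the series input of stage 2, R3 + R4 = 26.44 kΩ.
R2 ‖ (R3+R4) = 14.93 kΩ.
So V_A = 16.6 × 0.4923 = 8.172 V.
V_B = V_A × 0.1377 = 1.125 V.

V_B ≈ 1.12 V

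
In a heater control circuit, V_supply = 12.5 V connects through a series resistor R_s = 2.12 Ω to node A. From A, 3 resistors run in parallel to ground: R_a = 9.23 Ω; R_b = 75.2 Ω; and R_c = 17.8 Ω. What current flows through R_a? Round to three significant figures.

I ≈ 0.984 A

Combine the parallel branches: R_p = (1/9.23 + 1/75.2 + 1/17.8)⁻¹ = 5.624 Ω.
V_A by voltage divider: V_A = 12.5 × 5.624/(2.12 + 5.624) = 9.078 V.
I(R_a) = V_A / R_a = 9.078/9.23 = 0.9835 A.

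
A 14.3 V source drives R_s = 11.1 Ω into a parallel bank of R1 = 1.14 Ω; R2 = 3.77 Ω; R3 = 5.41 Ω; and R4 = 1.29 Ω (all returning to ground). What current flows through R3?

Equivalent of the parallel group: R_p = 0.4756 Ω.
Node voltage V_A = V_s · R_p/(R_s + R_p) = 14.3 × 0.04109 = 0.5876 V.
Branch current I = V_A/R3 = 0.5876/5.41 = 0.1086 A.
(Check via current divider: I_total = 1.235 A; share G_k/ΣG = 0.08792 → same result.)

I ≈ 0.109 A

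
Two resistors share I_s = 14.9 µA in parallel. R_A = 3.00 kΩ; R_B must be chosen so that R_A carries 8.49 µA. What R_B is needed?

R_B ≈ 3.97 kΩ

In a two-way split, I_A/I_s = R_B/(R_A + R_B).
With f = 0.5698, R_B = R_A · f/(1−f) = 3.00 × 1.324 = 3.973 kΩ.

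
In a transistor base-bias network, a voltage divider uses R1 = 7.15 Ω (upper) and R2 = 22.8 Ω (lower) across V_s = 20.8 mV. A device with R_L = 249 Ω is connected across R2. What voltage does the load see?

R2 ‖ R_L = (22.8 × 249)/(22.8 + 249) = 20.89 Ω.
Then V_out = V_s · R2'/(R1 + R2') = 20.8 × 20.89/28.04 = 15.50 mV.
(Unloaded it would be 15.8 mV; the load pulls it down.)

V_out ≈ 15.5 mV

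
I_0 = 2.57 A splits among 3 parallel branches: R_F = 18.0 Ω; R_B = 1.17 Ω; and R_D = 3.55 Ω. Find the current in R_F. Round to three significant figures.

Total conductance ΣG = 1/18.0 + 1/1.17 + 1/3.55 = 1.192 (units of 1/Ω).
By the current-divider rule, I = I_0 · G_k/ΣG = 2.57 × 0.04661 = 0.1198 A.

I ≈ 0.120 A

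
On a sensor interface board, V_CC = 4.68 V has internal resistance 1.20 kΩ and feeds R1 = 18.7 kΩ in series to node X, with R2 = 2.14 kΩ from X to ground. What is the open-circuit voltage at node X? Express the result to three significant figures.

R1' = 1.20 + 18.7 = 19.90 kΩ (source resistance + R1).
With X open, the divider is unloaded: V_th = 4.68 × 2.14/22.04 = 0.4544 V.

V_th ≈ 0.454 V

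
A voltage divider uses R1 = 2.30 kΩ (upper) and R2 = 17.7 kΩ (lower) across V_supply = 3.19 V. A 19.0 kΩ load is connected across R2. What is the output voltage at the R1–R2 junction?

V_out ≈ 2.55 V

First combine the lower leg with the load: R2 ‖ R_L = 9.163 kΩ.
Now apply the divider: V_out = 3.19 × 0.7994 = 2.550 V.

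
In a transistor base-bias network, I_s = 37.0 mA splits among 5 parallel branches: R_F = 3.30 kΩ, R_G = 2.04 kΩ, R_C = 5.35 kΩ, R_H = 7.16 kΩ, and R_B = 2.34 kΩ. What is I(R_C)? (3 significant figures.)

I ≈ 4.47 mA

Conductances: ΣG = 1/3.30 + 1/2.04 + 1/5.35 + 1/7.16 + 1/2.34 = 1.547 (1/kΩ).
Current divider: I(R_C) = I_s · G_k/ΣG = 37.0 × (0.1869/1.547) = 37.0 × 0.1208 = 4.470 mA.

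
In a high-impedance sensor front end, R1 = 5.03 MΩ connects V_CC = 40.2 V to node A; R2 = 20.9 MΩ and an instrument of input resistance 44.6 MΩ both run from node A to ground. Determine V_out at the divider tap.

The load sits in parallel with R2, giving an effective lower resistance R2' = R2·R_L/(R2+R_L) = 14.23 MΩ.
Voltage divider with the loaded lower leg: V_out = 40.2 × 14.23/(5.03 + 14.23) = 40.2 × 0.7389 = 29.70 V.

V_out ≈ 29.7 V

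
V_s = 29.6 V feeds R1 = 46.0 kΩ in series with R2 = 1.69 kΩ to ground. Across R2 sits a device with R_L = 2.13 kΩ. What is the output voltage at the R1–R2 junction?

V_out ≈ 0.594 V

The load sits in parallel with R2, giving an effective lower resistance R2' = R2·R_L/(R2+R_L) = 0.9423 kΩ.
Voltage divider with the loaded lower leg: V_out = 29.6 × 0.9423/(46.0 + 0.9423) = 29.6 × 0.02007 = 0.5942 V.
(Unloaded it would be 1.05 V; the load pulls it down.)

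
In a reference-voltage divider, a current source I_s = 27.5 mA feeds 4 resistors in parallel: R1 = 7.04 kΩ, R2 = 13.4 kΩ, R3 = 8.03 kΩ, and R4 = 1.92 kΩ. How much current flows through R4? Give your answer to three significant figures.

ΣG = 1/7.04 + 1/13.4 + 1/8.03 + 1/1.92 = 0.8620.
By the current-divider rule, I = I_s · G_k/ΣG = 27.5 × 0.6042 = 16.62 mA.

I ≈ 16.6 mA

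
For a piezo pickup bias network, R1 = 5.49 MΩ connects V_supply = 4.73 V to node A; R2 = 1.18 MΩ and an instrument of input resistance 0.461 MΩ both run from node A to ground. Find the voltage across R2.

V_out ≈ 0.269 V

The load sits in parallel with R2, giving an effective lower resistance R2' = R2·R_L/(R2+R_L) = 0.3315 MΩ.
Now apply the divider: V_out = 4.73 × 0.05694 = 0.2693 V.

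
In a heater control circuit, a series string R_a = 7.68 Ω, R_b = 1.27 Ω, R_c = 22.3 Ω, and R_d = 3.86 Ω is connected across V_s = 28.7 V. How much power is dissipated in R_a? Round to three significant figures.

The common current is I = 28.7/35.11 = 0.8174 A.
P(R_a) = I²·R_a = (0.8174)² × 7.68 = 5.132 W.

P ≈ 5.13 W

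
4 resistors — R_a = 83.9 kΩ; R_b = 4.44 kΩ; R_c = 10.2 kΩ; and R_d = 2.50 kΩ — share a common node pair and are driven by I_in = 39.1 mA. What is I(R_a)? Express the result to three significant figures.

Total conductance ΣG = 1/83.9 + 1/4.44 + 1/10.2 + 1/2.50 = 0.7352 (units of 1/kΩ).
Current divider: I(R_a) = I_in · G_k/ΣG = 39.1 × (0.01192/0.7352) = 39.1 × 0.01621 = 0.6339 mA.

I ≈ 0.634 mA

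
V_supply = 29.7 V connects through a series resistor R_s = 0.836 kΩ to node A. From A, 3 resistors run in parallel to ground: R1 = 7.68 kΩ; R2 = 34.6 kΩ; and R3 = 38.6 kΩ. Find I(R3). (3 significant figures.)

I ≈ 0.666 mA

Combine the parallel branches: R_p = (1/7.68 + 1/34.6 + 1/38.6)⁻¹ = 5.405 kΩ.
V_A = 29.7 × 5.405/6.241 = 25.72 V.
Branch current I = V_A/R3 = 25.72/38.6 = 0.6664 mA.
(Check via current divider: I_total = 4.759 mA; share G_k/ΣG = 0.1400 → same result.)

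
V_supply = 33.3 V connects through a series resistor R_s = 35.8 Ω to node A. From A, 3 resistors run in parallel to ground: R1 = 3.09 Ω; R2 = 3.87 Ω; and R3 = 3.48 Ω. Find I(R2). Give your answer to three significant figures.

Parallel bank: R_p = 1/(1/3.09 + 1/3.87 + 1/3.48) = 1.150 Ω.
V_A = 33.3 × 1.150/36.95 = 1.037 V.
I(R2) = V_A / R2 = 1.037/3.87 = 0.2679 A.
(Equivalently: I_total = 0.9012 A, then current-divider fraction G_k/ΣG = 0.2972.)

I ≈ 0.268 A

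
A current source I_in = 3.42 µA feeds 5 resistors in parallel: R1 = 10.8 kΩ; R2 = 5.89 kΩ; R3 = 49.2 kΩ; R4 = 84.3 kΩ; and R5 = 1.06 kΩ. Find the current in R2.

Conductances: ΣG = 1/10.8 + 1/5.89 + 1/49.2 + 1/84.3 + 1/1.06 = 1.238 (1/kΩ).
Current divider: I(R2) = I_in · G_k/ΣG = 3.42 × (0.1698/1.238) = 3.42 × 0.1371 = 0.4690 µA.

I ≈ 0.469 µA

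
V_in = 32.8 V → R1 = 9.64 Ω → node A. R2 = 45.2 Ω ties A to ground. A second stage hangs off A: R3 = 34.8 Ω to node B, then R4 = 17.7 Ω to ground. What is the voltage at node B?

Looking into the second stage from A: R3 + R4 = 52.50 Ω appears in parallel with R2.
R2 ‖ (R3+R4) = 24.29 Ω.
V_A = 32.8 × 24.29/(9.64 + 24.29) = 23.48 V.
V_B = V_A × 0.3371 = 7.916 V.

V_B ≈ 7.92 V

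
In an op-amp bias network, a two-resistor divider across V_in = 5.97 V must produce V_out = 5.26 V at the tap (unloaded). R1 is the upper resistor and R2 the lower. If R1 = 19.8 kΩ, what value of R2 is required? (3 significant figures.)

R2 ≈ 147 kΩ

The divider ratio is R2/(R1+R2) = 5.26/5.97 = 0.8811.
R2 = R1 · 0.8811/(1 − 0.8811) = 146.7 kΩ.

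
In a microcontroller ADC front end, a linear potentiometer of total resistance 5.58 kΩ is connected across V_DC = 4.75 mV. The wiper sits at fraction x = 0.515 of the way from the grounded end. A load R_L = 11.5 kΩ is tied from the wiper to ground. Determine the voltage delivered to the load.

V_out ≈ 2.18 mV

Lower segment x·R_p = 2.874 kΩ; upper segment (1−x)·R_p = 2.706 kΩ.
(x·R_p) ‖ R_L = 2.299 kΩ.
Then V_out = V_DC · 2.299/(2.706 + 2.299) = 2.182 mV.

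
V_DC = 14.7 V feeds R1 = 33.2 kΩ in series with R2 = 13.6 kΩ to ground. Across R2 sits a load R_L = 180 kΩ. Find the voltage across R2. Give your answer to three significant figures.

V_out ≈ 4.05 V

The load sits in parallel with R2, giving an effective lower resistance R2' = R2·R_L/(R2+R_L) = 12.64 kΩ.
Now apply the divider: V_out = 14.7 × 0.2758 = 4.054 V.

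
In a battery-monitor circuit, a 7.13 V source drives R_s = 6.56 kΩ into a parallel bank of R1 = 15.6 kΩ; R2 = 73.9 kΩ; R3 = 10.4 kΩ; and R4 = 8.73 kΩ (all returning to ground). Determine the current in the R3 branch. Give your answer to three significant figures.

Combine the parallel branches: R_p = (1/15.6 + 1/73.9 + 1/10.4 + 1/8.73)⁻¹ = 3.468 kΩ.
V_A by voltage divider: V_A = 7.13 × 3.468/(6.56 + 3.468) = 2.466 V.
I(R3) = V_A / R3 = 2.466/10.4 = 0.2371 mA.

I ≈ 0.237 mA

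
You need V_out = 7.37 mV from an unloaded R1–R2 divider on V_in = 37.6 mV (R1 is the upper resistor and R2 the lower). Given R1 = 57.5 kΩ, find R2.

V_out/V_in = R2/(R1+R2) = 0.1960.
R2 = R1 · 0.1960/(1 − 0.1960) = 14.02 kΩ.

R2 ≈ 14.0 kΩ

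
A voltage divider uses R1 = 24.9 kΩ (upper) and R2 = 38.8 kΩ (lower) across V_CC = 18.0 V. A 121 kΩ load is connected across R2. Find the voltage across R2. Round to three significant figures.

R2 ‖ R_L = (38.8 × 121)/(38.8 + 121) = 29.38 kΩ.
Then V_out = V_CC · R2'/(R1 + R2') = 18.0 × 29.38/54.28 = 9.743 V.

V_out ≈ 9.74 V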